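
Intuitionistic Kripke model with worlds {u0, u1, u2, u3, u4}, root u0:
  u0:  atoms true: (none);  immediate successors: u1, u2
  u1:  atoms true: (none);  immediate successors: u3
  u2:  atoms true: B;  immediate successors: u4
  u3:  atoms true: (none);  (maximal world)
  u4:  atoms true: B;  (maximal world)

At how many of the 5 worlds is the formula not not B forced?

u0: does not force it — u0 does not force not not B since u1 is accessible from u0 and u1 forces not B.
u1: does not force it — u1 does not force not not B since u1 is accessible from u1 and u1 forces not B.
u2: forces it.
u3: does not force it.
u4: forces it.
Worlds forcing the formula: {u2, u4}.

2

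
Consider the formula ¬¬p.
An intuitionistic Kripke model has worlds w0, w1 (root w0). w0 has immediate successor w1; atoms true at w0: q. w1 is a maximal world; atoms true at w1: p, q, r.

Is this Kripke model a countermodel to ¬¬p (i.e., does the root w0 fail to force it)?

w0 ⊩ ¬¬p: no world accessible from w0 forces ¬p.
So the root w0 forces ¬¬p; the model is not a countermodel.

No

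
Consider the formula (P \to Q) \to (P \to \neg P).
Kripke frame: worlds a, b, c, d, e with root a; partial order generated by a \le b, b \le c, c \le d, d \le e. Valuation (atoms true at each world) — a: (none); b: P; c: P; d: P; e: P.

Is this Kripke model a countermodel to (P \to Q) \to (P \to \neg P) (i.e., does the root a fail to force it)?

a \Vdash (P \to Q) \to (P \to \neg P) vacuously: no world accessible from a forces the antecedent P \to Q.
So the root a forces (P \to Q) \to (P \to \neg P); the model is not a countermodel.

No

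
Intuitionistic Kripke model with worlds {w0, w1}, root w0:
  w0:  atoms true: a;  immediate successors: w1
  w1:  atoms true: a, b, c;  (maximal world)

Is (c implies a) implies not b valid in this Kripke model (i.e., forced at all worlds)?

Not every world: w0 does not force (c implies a) implies not b.
w0 does not force (c implies a) implies not b: already at w0 itself, w0 forces c implies a but w0 does not force not b.
w0 does not force not b since w1 is accessible from w0 and w1 forces b.

No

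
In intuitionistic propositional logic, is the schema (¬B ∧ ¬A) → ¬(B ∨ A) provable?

This is a constructively valid De Morgan direction (conjunction of negations to negated disjunction), which is intuitionistically derivable.
If both ¬B and ¬A hold at a world, no accessible world forces B or forces A, so none forces B ∨ A.

Yes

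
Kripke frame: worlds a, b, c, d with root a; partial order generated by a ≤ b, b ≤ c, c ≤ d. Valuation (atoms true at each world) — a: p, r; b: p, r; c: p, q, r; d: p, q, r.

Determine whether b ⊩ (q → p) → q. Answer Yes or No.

b ⊮ (q → p) → q: already at b itself, b ⊩ q → p but b ⊮ q.
b lacks atom q, so b ⊮ q.

No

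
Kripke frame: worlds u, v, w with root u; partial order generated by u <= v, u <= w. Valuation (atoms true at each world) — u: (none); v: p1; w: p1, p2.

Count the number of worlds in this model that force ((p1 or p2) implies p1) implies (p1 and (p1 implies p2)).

1

u: does not force it — u does not force ((p1 or p2) implies p1) implies (p1 and (p1 implies p2)): already at u itself, u forces (p1 or p2) implies p1 but u does not force p1 and (p1 implies p2).
v: does not force it.
w: forces it.
Worlds forcing the formula: {w}.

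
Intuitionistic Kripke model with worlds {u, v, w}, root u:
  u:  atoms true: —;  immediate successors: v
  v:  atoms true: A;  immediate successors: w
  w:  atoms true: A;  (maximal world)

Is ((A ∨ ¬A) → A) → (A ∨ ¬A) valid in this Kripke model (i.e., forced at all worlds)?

Not every world: u ⊮ ((A ∨ ¬A) → A) → (A ∨ ¬A).
u ⊮ ((A ∨ ¬A) → A) → (A ∨ ¬A): already at u itself, u ⊩ (A ∨ ¬A) → A but u ⊮ A ∨ ¬A.
u ⊮ A ∨ ¬A: neither disjunct is forced at u.
u lacks atom A, so u ⊮ A.

No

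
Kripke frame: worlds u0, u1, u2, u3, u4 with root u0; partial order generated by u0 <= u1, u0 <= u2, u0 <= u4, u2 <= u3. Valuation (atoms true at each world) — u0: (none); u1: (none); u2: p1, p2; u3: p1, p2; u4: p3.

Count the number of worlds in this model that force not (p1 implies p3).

2

u0: does not force it — u0 does not force not (p1 implies p3) since u1 is accessible from u0 and u1 forces p1 implies p3.
u1: does not force it — u1 does not force not (p1 implies p3) since u1 is accessible from u1 and u1 forces p1 implies p3.
u2: forces it.
u3: forces it.
u4: does not force it.
Worlds forcing the formula: {u2, u3}.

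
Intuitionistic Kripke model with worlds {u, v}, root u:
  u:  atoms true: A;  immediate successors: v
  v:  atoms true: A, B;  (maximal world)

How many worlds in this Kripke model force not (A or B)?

0

u: does not force it — u does not force not (A or B) since u is accessible from u and u forces A or B.
v: does not force it — v does not force not (A or B) since v is accessible from v and v forces A or B.
Worlds forcing the formula: { }.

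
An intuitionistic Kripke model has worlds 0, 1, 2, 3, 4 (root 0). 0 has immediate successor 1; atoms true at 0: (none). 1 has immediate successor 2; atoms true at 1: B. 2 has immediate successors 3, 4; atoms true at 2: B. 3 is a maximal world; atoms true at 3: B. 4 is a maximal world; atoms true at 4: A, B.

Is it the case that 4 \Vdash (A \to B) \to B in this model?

Yes

4 \Vdash (A \to B) \to B: every world accessible from 4 that forces A \to B (namely 4) also forces B.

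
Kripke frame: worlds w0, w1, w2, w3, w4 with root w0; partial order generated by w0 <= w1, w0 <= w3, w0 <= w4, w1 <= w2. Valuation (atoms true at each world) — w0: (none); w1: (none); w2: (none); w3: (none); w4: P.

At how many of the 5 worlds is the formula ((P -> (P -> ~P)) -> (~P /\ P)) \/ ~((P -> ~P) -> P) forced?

4

w0: does not force it — w0 ||-/- ((P -> (P -> ~P)) -> (~P /\ P)) \/ ~((P -> ~P) -> P): neither disjunct is forced at w0.
w1: forces it.
w2: forces it.
w3: forces it.
w4: forces it.
Worlds forcing the formula: {w1, w2, w3, w4}.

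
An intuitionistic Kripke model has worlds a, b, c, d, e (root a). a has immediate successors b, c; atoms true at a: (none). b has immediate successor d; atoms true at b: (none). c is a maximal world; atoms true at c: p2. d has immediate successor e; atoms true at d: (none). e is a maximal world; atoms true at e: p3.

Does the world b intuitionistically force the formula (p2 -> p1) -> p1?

No

b ||-/- (p2 -> p1) -> p1: already at b itself, b ||- p2 -> p1 but b ||-/- p1.
b lacks atom p1, so b ||-/- p1.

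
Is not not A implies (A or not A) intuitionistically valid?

No

This is a variant of double-negation elimination (deriving excluded middle from double negation), which is not intuitionistically valid.
A Kripke countermodel: worlds u, v; order generated by u <= v; atoms true at each world — u:{}; v:{A}.
u does not force not not A implies (A or not A): already at u itself, u forces not not A but u does not force A or not A.
u does not force A or not A: neither disjunct is forced at u.
u lacks atom A, so u does not force A.
So the root u does not force the formula.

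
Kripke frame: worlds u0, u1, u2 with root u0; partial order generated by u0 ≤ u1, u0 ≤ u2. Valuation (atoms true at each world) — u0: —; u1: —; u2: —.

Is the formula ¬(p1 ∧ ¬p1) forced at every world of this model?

Yes

u0 ⊩ ¬(p1 ∧ ¬p1): no world accessible from u0 forces p1 ∧ ¬p1.
Since the root u0 forces ¬(p1 ∧ ¬p1) and forcing is persistent (monotone upward), every world forces it.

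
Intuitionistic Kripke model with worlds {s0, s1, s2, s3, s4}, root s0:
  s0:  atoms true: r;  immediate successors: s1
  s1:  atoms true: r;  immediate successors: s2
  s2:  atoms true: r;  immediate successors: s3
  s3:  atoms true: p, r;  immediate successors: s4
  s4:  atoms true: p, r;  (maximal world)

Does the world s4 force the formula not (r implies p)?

s4 does not force not (r implies p) since s4 is accessible from s4 and s4 forces r implies p.
s4 forces r implies p: every world accessible from s4 that forces r (namely s4) also forces p.

No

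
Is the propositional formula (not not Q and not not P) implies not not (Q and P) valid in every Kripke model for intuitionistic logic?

Yes

This is the distribution of double negation over conjunction, which is intuitionistically derivable.
Assume not not Q, not not P, and not (Q and P). From Q we'd get not P (since Q and P is refuted), contradicting not not P; so not Q, contradicting not not Q.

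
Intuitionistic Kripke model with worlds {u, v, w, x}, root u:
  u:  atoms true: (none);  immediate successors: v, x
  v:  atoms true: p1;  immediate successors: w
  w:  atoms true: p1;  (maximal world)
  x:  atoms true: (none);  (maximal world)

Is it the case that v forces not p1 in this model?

No

v does not force not p1 since v is accessible from v and v forces p1.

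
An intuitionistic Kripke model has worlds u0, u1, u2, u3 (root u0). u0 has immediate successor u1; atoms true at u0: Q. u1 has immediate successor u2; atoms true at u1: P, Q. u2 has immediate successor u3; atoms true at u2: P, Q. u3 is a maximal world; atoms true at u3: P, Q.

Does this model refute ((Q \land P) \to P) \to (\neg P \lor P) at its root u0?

Yes

u0 \nVdash ((Q \land P) \to P) \to (\neg P \lor P): already at u0 itself, u0 \Vdash (Q \land P) \to P but u0 \nVdash \neg P \lor P.
u0 \nVdash \neg P \lor P: neither disjunct is forced at u0.
u0 \nVdash \neg P since u1 is accessible from u0 and u1 \Vdash P.
So the root u0 does not force ((Q \land P) \to P) \to (\neg P \lor P); the model is a countermodel.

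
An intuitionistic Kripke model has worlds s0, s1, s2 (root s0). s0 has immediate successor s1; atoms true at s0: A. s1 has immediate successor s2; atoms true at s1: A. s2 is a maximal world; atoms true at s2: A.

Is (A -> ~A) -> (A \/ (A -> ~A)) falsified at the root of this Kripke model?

s0 ||- (A -> ~A) -> (A \/ (A -> ~A)) vacuously: no world accessible from s0 forces the antecedent A -> ~A.
So the root s0 forces (A -> ~A) -> (A \/ (A -> ~A)); the model is not a countermodel.

No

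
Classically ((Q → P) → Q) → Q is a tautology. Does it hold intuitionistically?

No

This is Peirce's law, which is not intuitionistically valid.
A Kripke countermodel: worlds u0, u1; order generated by u0 ≤ u1; atoms true at each world — u0:{}; u1:{Q}.
u0 ⊮ ((Q → P) → Q) → Q: already at u0 itself, u0 ⊩ (Q → P) → Q but u0 ⊮ Q.
u0 lacks atom Q, so u0 ⊮ Q.
So the root u0 does not force the formula.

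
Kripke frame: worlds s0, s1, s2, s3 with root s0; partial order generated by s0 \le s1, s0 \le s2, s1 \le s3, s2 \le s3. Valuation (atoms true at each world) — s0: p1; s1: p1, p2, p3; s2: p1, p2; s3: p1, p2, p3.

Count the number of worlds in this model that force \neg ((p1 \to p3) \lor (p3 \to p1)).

0

s0: does not force it — s0 \nVdash \neg ((p1 \to p3) \lor (p3 \to p1)) since s0 is accessible from s0 and s0 \Vdash (p1 \to p3) \lor (p3 \to p1).
s1: does not force it — s1 \nVdash \neg ((p1 \to p3) \lor (p3 \to p1)) since s1 is accessible from s1 and s1 \Vdash (p1 \to p3) \lor (p3 \to p1).
s2: does not force it — s2 \nVdash \neg ((p1 \to p3) \lor (p3 \to p1)) since s2 is accessible from s2 and s2 \Vdash (p1 \to p3) \lor (p3 \to p1).
s3: does not force it.
Worlds forcing the formula: { }.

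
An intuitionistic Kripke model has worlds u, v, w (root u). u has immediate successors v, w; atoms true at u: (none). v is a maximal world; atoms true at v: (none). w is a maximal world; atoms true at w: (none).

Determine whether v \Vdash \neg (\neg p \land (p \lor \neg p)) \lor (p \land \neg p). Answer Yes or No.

No

v \nVdash \neg (\neg p \land (p \lor \neg p)) \lor (p \land \neg p): neither disjunct is forced at v.
v \nVdash \neg (\neg p \land (p \lor \neg p)) since v is accessible from v and v \Vdash \neg p \land (p \lor \neg p).
v \Vdash \neg p \land (p \lor \neg p) since v forces both conjuncts.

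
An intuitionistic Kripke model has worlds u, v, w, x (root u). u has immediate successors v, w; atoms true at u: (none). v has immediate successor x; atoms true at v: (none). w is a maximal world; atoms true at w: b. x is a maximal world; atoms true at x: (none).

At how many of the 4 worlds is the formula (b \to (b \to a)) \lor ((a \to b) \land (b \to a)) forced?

u: does not force it — u \nVdash (b \to (b \to a)) \lor ((a \to b) \land (b \to a)): neither disjunct is forced at u.
v: forces it.
w: does not force it — w \nVdash (b \to (b \to a)) \lor ((a \to b) \land (b \to a)): neither disjunct is forced at w.
x: forces it.
Worlds forcing the formula: {v, x}.

2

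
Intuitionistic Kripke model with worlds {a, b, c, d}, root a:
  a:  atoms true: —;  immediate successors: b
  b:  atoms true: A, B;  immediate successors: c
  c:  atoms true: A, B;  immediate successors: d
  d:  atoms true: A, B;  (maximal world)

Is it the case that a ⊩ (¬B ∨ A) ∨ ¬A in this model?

No

a ⊮ (¬B ∨ A) ∨ ¬A: neither disjunct is forced at a.
a ⊮ ¬B ∨ A: neither disjunct is forced at a.
a ⊮ ¬B since b is accessible from a and b ⊩ B.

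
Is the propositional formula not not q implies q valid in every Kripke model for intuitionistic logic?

No

This is double-negation elimination, which is not intuitionistically valid.
A Kripke countermodel: worlds 0, 1; order generated by 0 <= 1; atoms true at each world — 0:{}; 1:{q}.
0 does not force not not q implies q: already at 0 itself, 0 forces not not q but 0 does not force q.
0 lacks atom q, so 0 does not force q.
So the root 0 does not force the formula.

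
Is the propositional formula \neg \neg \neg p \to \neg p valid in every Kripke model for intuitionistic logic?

Yes

This is triple-negation reduction, which is intuitionistically derivable.
Assume \neg \neg \neg p and suppose p. Then \neg \neg p (double-negation introduction), contradicting \neg \neg \neg p. So \neg p.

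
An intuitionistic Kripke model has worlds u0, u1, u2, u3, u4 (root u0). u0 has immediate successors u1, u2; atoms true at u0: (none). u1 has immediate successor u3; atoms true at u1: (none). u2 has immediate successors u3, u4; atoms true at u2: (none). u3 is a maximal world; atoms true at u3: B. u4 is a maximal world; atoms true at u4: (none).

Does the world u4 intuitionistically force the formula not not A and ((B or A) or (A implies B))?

u4 does not force not not A and ((B or A) or (A implies B)) since u4 fails not not A.

No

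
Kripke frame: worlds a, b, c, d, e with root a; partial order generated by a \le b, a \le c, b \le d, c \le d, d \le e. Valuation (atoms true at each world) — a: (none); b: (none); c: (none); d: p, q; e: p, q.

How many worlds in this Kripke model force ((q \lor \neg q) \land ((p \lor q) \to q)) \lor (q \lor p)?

a: does not force it — a \nVdash ((q \lor \neg q) \land ((p \lor q) \to q)) \lor (q \lor p): neither disjunct is forced at a.
b: does not force it.
c: does not force it.
d: forces it.
e: forces it.
Worlds forcing the formula: {d, e}.

2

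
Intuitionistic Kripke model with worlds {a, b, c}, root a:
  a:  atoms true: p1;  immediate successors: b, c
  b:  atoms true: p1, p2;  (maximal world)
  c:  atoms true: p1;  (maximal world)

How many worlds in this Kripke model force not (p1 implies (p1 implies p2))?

a: does not force it — a does not force not (p1 implies (p1 implies p2)) since b is accessible from a and b forces p1 implies (p1 implies p2).
b: does not force it.
c: forces it.
Worlds forcing the formula: {c}.

1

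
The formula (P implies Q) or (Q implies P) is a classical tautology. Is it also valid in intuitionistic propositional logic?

No

This is the Gödel–Dummett linearity axiom, which is not intuitionistically valid.
A Kripke countermodel: worlds u0, u1, u2; order generated by u0 <= u1, u0 <= u2; atoms true at each world — u0:{}; u1:{P}; u2:{Q}.
u0 does not force (P implies Q) or (Q implies P): neither disjunct is forced at u0.
u0 does not force P implies Q: at the accessible world u1, u1 forces P but u1 does not force Q.
u1 lacks atom Q, so u1 does not force Q.
So the root u0 does not force the formula.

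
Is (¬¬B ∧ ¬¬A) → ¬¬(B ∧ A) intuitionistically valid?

Yes

This is the distribution of double negation over conjunction, which is intuitionistically derivable.
Assume ¬¬B, ¬¬A, and ¬(B ∧ A). From B we'd get ¬A (since B ∧ A is refuted), contradicting ¬¬A; so ¬B, contradicting ¬¬B.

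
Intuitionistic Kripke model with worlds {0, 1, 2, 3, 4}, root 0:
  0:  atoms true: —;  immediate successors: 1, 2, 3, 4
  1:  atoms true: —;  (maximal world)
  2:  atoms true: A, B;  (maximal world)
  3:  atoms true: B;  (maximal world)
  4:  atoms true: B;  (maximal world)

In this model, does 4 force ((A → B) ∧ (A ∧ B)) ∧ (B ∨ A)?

4 ⊮ ((A → B) ∧ (A ∧ B)) ∧ (B ∨ A) since 4 fails (A → B) ∧ (A ∧ B).

No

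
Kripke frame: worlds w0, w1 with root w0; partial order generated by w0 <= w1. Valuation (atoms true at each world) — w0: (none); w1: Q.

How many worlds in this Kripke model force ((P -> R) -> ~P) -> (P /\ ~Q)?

0

w0: does not force it — w0 ||-/- ((P -> R) -> ~P) -> (P /\ ~Q): already at w0 itself, w0 ||- (P -> R) -> ~P but w0 ||-/- P /\ ~Q.
w1: does not force it — w1 ||-/- ((P -> R) -> ~P) -> (P /\ ~Q): already at w1 itself, w1 ||- (P -> R) -> ~P but w1 ||-/- P /\ ~Q.
Worlds forcing the formula: { }.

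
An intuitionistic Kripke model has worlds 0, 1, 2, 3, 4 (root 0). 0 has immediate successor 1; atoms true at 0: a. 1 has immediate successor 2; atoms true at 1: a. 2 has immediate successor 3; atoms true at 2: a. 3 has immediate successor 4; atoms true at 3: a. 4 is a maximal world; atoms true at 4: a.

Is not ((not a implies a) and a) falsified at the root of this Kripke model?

0 does not force not ((not a implies a) and a) since 0 is accessible from 0 and 0 forces (not a implies a) and a.
0 forces (not a implies a) and a since 0 forces both conjuncts.
So the root 0 does not force not ((not a implies a) and a); the model is a countermodel.

Yes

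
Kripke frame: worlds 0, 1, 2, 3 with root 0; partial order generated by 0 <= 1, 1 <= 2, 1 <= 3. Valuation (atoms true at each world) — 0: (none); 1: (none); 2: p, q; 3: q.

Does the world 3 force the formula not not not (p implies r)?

3 does not force not not not (p implies r) since 3 is accessible from 3 and 3 forces not not (p implies r).
3 forces not not (p implies r): no world accessible from 3 forces not (p implies r).

No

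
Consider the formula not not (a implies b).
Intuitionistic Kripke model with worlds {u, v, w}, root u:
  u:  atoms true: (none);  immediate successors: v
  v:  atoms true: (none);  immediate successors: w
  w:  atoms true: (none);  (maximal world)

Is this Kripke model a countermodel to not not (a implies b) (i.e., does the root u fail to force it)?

No

u forces not not (a implies b): no world accessible from u forces not (a implies b).
So the root u forces not not (a implies b); the model is not a countermodel.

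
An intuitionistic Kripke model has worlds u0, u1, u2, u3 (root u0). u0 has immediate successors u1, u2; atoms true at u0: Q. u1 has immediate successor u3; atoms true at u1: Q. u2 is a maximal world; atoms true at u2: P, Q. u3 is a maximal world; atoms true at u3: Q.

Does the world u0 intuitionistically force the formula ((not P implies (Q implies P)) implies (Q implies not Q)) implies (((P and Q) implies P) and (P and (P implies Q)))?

u0 does not force ((not P implies (Q implies P)) implies (Q implies not Q)) implies (((P and Q) implies P) and (P and (P implies Q))): at the accessible world u1, u1 forces (not P implies (Q implies P)) implies (Q implies not Q) but u1 does not force ((P and Q) implies P) and (P and (P implies Q)).
u1 does not force ((P and Q) implies P) and (P and (P implies Q)) since u1 fails P and (P implies Q).

No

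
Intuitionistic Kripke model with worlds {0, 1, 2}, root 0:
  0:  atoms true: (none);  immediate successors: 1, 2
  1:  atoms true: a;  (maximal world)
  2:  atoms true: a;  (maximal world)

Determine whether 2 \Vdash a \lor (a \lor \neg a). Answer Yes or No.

Yes

2 \Vdash a \lor (a \lor \neg a) via the disjunct a.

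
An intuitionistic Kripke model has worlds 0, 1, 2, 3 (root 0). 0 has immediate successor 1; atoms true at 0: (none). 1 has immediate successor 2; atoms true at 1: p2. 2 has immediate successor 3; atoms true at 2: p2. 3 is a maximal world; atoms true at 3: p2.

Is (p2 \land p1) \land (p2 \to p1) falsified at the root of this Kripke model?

0 \nVdash (p2 \land p1) \land (p2 \to p1) since 0 fails p2 \land p1.
So the root 0 does not force (p2 \land p1) \land (p2 \to p1); the model is a countermodel.

Yes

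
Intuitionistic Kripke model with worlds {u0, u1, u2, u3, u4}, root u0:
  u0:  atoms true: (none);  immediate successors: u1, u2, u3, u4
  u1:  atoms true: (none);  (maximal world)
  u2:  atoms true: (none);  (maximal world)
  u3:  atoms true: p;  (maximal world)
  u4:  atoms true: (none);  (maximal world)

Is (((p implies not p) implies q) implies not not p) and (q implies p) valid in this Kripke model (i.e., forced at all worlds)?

Yes

u0 forces (((p implies not p) implies q) implies not not p) and (q implies p) since u0 forces both conjuncts.
Since the root u0 forces (((p implies not p) implies q) implies not not p) and (q implies p) and forcing is persistent (monotone upward), every world forces it.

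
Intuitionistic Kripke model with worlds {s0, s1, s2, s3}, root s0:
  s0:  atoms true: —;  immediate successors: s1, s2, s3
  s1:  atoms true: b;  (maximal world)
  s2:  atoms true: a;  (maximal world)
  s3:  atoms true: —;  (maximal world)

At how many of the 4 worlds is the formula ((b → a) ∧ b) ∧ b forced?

0

s0: does not force it — s0 ⊮ ((b → a) ∧ b) ∧ b since s0 fails (b → a) ∧ b.
s1: does not force it — s1 ⊮ ((b → a) ∧ b) ∧ b since s1 fails (b → a) ∧ b.
s2: does not force it.
s3: does not force it.
Worlds forcing the formula: { }.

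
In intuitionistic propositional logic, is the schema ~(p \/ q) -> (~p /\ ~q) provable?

This is a constructively valid De Morgan direction (negated disjunction to conjunction of negations), which is intuitionistically derivable.
From ~(p \/ q): if p held then p \/ q would, contradiction — so ~p; similarly ~q.

Yes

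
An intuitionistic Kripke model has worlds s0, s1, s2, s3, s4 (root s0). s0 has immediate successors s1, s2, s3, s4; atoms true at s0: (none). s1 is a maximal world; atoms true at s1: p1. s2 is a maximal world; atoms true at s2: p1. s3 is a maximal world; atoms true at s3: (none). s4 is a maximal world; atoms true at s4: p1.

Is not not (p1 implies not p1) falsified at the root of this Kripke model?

s0 does not force not not (p1 implies not p1) since s1 is accessible from s0 and s1 forces not (p1 implies not p1).
s1 forces not (p1 implies not p1): no world accessible from s1 forces p1 implies not p1.
So the root s0 does not force not not (p1 implies not p1); the model is a countermodel.

Yes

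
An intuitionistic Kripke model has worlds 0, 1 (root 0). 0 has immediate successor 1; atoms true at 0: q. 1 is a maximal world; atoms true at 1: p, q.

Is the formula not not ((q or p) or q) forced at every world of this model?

Yes

0 forces not not ((q or p) or q): no world accessible from 0 forces not ((q or p) or q).
Since the root 0 forces not not ((q or p) or q) and forcing is persistent (monotone upward), every world forces it.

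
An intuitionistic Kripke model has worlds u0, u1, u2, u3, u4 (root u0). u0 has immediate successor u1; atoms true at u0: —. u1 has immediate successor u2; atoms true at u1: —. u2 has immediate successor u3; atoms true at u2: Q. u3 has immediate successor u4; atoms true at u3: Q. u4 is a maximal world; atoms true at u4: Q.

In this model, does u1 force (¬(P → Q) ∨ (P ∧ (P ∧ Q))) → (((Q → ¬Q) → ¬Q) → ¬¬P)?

Yes

u1 ⊩ (¬(P → Q) ∨ (P ∧ (P ∧ Q))) → (((Q → ¬Q) → ¬Q) → ¬¬P) vacuously: no world accessible from u1 forces the antecedent ¬(P → Q) ∨ (P ∧ (P ∧ Q)).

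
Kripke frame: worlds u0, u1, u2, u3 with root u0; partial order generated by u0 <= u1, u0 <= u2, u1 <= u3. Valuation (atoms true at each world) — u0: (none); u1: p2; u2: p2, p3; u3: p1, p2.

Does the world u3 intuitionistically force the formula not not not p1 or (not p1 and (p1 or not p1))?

u3 does not force not not not p1 or (not p1 and (p1 or not p1)): neither disjunct is forced at u3.
u3 does not force not not not p1 since u3 is accessible from u3 and u3 forces not not p1.
u3 forces not not p1: no world accessible from u3 forces not p1.

No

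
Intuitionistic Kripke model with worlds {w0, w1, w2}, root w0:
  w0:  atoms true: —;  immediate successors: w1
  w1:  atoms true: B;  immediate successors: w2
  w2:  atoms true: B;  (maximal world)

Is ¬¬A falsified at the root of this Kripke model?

w0 ⊮ ¬¬A since w0 is accessible from w0 and w0 ⊩ ¬A.
w0 ⊩ ¬A: no world accessible from w0 forces A.
So the root w0 does not force ¬¬A; the model is a countermodel.

Yes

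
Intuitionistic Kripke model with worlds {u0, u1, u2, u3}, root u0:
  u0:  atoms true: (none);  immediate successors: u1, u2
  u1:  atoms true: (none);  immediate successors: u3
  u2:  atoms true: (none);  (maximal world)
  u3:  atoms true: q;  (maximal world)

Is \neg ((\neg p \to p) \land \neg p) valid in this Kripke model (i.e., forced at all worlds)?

Yes

u0 \Vdash \neg ((\neg p \to p) \land \neg p): no world accessible from u0 forces (\neg p \to p) \land \neg p.
Since the root u0 forces \neg ((\neg p \to p) \land \neg p) and forcing is persistent (monotone upward), every world forces it.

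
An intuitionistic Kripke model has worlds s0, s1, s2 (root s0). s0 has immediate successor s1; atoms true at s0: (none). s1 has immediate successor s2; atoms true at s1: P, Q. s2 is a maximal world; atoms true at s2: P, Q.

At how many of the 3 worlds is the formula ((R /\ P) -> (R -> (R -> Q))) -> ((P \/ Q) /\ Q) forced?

s0: does not force it — s0 ||-/- ((R /\ P) -> (R -> (R -> Q))) -> ((P \/ Q) /\ Q): already at s0 itself, s0 ||- (R /\ P) -> (R -> (R -> Q)) but s0 ||-/- (P \/ Q) /\ Q.
s1: forces it.
s2: forces it.
Worlds forcing the formula: {s1, s2}.

2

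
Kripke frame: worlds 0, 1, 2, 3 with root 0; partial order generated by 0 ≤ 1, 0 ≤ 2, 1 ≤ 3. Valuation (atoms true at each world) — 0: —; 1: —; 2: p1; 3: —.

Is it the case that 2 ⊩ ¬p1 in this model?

2 ⊮ ¬p1 since 2 is accessible from 2 and 2 ⊩ p1.

No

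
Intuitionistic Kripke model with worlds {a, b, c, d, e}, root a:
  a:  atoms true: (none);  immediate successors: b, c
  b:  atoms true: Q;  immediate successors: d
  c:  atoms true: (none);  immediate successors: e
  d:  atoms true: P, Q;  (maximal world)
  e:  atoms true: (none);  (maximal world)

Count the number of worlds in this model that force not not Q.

a: does not force it — a does not force not not Q since c is accessible from a and c forces not Q.
b: forces it.
c: does not force it — c does not force not not Q since c is accessible from c and c forces not Q.
d: forces it.
e: does not force it — e does not force not not Q since e is accessible from e and e forces not Q.
Worlds forcing the formula: {b, d}.

2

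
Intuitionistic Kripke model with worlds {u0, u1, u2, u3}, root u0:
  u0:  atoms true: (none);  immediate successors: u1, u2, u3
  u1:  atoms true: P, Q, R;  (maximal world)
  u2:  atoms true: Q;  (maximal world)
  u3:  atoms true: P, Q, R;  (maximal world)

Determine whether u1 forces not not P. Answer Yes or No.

Yes

u1 forces not not P: no world accessible from u1 forces not P.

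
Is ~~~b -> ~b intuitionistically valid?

This is triple-negation reduction, which is intuitionistically derivable.
Assume ~~~b and suppose b. Then ~~b (double-negation introduction), contradicting ~~~b. So ~b.

Yes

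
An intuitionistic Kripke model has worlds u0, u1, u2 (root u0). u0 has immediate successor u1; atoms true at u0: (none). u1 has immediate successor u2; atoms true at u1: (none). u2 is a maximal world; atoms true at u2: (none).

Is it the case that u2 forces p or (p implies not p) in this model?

u2 forces p or (p implies not p) via the disjunct p implies not p.

Yes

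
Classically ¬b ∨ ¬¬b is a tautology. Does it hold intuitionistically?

This is the weak law of excluded middle, which is not intuitionistically valid.
A Kripke countermodel: worlds s0, s1, s2; order generated by s0 ≤ s1, s0 ≤ s2; atoms true at each world — s0:{}; s1:{b}; s2:{}.
s0 ⊮ ¬b ∨ ¬¬b: neither disjunct is forced at s0.
s0 ⊮ ¬b since s1 is accessible from s0 and s1 ⊩ b.
So the root s0 does not force the formula.

No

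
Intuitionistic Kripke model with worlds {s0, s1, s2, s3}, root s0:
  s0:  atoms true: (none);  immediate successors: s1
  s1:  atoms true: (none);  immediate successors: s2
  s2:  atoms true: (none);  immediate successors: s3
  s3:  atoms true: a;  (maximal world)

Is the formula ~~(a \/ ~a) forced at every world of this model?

Yes

s0 ||- ~~(a \/ ~a): no world accessible from s0 forces ~(a \/ ~a).
Since the root s0 forces ~~(a \/ ~a) and forcing is persistent (monotone upward), every world forces it.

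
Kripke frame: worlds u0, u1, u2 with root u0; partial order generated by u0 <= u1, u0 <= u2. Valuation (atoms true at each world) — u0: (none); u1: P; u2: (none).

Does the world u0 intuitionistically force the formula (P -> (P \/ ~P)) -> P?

No

u0 ||-/- (P -> (P \/ ~P)) -> P: already at u0 itself, u0 ||- P -> (P \/ ~P) but u0 ||-/- P.
u0 lacks atom P, so u0 ||-/- P.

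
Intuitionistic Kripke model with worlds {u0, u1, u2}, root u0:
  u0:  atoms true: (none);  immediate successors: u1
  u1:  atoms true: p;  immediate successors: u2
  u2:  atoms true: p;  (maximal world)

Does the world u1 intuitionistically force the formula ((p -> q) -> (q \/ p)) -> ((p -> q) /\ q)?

u1 ||-/- ((p -> q) -> (q \/ p)) -> ((p -> q) /\ q): already at u1 itself, u1 ||- (p -> q) -> (q \/ p) but u1 ||-/- (p -> q) /\ q.
u1 ||-/- (p -> q) /\ q since u1 fails p -> q.

No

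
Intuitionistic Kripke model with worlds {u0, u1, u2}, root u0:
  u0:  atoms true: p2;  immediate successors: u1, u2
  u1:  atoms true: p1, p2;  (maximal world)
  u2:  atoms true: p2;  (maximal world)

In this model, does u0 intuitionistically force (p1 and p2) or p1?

u0 does not force (p1 and p2) or p1: neither disjunct is forced at u0.
u0 does not force p1 and p2 since u0 fails p1.

No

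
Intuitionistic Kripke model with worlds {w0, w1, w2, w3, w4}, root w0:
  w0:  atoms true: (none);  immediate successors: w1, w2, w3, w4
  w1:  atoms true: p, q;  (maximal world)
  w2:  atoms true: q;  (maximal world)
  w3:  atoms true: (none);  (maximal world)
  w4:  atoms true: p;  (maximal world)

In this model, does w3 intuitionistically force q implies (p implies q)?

w3 forces q implies (p implies q) vacuously: no world accessible from w3 forces the antecedent q.

Yes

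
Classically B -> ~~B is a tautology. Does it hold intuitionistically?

Yes

This is double-negation introduction, which is intuitionistically derivable.
If a world forces B then every accessible world forces B (persistence), so none forces ~B; hence ~~B.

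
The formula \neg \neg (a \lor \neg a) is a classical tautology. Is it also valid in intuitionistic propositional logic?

This is the double negation of excluded middle, which is intuitionistically derivable.
Assuming \neg (a \lor \neg a): from a we'd get a \lor \neg a, so \neg a; but then a \lor \neg a again — contradiction. Hence \neg \neg (a \lor \neg a).

Yes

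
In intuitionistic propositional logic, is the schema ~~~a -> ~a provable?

This is triple-negation reduction, which is intuitionistically derivable.
Assume ~~~a and suppose a. Then ~~a (double-negation introduction), contradicting ~~~a. So ~a.

Yes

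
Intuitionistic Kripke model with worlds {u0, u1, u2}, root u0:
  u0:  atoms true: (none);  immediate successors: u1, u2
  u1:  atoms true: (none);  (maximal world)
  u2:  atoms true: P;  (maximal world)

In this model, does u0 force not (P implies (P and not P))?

u0 does not force not (P implies (P and not P)) since u1 is accessible from u0 and u1 forces P implies (P and not P).
u1 forces P implies (P and not P) vacuously: no world accessible from u1 forces the antecedent P.

No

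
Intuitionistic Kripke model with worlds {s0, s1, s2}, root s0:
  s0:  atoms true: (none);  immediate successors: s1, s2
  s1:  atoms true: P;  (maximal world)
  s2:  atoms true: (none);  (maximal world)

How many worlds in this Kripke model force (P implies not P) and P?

0

s0: does not force it — s0 does not force (P implies not P) and P since s0 fails P implies not P.
s1: does not force it — s1 does not force (P implies not P) and P since s1 fails P implies not P.
s2: does not force it — s2 does not force (P implies not P) and P since s2 fails P.
Worlds forcing the formula: { }.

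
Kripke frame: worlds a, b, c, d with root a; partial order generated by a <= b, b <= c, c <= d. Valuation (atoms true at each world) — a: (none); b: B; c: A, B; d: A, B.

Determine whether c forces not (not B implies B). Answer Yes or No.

No

c does not force not (not B implies B) since c is accessible from c and c forces not B implies B.
c forces not B implies B vacuously: no world accessible from c forces the antecedent not B.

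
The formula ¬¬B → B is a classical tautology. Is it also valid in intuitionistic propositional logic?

This is double-negation elimination, which is not intuitionistically valid.
A Kripke countermodel: worlds w0, w1; order generated by w0 ≤ w1; atoms true at each world — w0:{}; w1:{B}.
w0 ⊮ ¬¬B → B: already at w0 itself, w0 ⊩ ¬¬B but w0 ⊮ B.
w0 lacks atom B, so w0 ⊮ B.
So the root w0 does not force the formula.

No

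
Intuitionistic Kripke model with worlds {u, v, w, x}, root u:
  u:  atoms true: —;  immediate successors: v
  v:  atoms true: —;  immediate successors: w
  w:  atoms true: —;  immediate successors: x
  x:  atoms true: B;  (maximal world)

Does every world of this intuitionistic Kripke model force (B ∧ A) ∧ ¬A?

No

Not every world: u ⊮ (B ∧ A) ∧ ¬A.
u ⊮ (B ∧ A) ∧ ¬A since u fails B ∧ A.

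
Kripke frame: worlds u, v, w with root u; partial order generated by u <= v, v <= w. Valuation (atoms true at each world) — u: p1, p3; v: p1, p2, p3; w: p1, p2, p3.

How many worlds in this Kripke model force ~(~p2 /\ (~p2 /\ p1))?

3

u: forces it.
v: forces it.
w: forces it.
Worlds forcing the formula: {u, v, w}.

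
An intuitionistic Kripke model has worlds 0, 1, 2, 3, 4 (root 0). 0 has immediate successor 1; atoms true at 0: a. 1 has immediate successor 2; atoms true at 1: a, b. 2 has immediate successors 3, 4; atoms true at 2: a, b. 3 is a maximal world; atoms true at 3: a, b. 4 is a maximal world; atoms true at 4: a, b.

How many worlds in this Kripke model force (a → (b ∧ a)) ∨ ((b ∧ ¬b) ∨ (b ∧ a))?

0: does not force it — 0 ⊮ (a → (b ∧ a)) ∨ ((b ∧ ¬b) ∨ (b ∧ a)): neither disjunct is forced at 0.
1: forces it.
2: forces it.
3: forces it.
4: forces it.
Worlds forcing the formula: {1, 2, 3, 4}.

4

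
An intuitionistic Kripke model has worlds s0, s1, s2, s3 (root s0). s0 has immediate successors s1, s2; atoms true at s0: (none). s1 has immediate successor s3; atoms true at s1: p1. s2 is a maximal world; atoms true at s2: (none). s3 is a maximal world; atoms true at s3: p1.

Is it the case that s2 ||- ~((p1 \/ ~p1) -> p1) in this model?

s2 ||- ~((p1 \/ ~p1) -> p1): no world accessible from s2 forces (p1 \/ ~p1) -> p1.

Yes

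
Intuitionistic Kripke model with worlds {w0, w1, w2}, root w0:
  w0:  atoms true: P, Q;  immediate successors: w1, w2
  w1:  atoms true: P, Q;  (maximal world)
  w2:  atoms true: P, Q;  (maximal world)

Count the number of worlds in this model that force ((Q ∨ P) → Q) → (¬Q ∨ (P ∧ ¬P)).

w0: does not force it — w0 ⊮ ((Q ∨ P) → Q) → (¬Q ∨ (P ∧ ¬P)): already at w0 itself, w0 ⊩ (Q ∨ P) → Q but w0 ⊮ ¬Q ∨ (P ∧ ¬P).
w1: does not force it — w1 ⊮ ((Q ∨ P) → Q) → (¬Q ∨ (P ∧ ¬P)): already at w1 itself, w1 ⊩ (Q ∨ P) → Q but w1 ⊮ ¬Q ∨ (P ∧ ¬P).
w2: does not force it.
Worlds forcing the formula: { }.

0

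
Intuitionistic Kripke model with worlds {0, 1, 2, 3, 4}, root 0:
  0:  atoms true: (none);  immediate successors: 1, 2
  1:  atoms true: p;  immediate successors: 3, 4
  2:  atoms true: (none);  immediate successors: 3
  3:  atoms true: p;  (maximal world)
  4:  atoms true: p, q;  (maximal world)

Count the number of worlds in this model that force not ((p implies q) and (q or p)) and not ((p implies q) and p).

2

0: does not force it — 0 does not force not ((p implies q) and (q or p)) and not ((p implies q) and p) since 0 fails not ((p implies q) and (q or p)).
1: does not force it.
2: forces it.
3: forces it.
4: does not force it.
Worlds forcing the formula: {2, 3}.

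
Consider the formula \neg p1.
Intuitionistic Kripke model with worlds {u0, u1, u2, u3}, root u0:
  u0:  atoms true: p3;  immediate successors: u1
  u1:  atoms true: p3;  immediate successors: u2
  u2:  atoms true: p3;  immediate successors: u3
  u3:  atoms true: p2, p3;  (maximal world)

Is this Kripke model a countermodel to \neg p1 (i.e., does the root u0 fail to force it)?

u0 \Vdash \neg p1: no world accessible from u0 forces p1.
So the root u0 forces \neg p1; the model is not a countermodel.

No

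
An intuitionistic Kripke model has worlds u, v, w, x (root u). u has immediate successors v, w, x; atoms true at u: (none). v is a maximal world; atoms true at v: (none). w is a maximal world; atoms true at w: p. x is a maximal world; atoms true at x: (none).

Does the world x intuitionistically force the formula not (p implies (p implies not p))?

x does not force not (p implies (p implies not p)) since x is accessible from x and x forces p implies (p implies not p).
x forces p implies (p implies not p) vacuously: no world accessible from x forces the antecedent p.

No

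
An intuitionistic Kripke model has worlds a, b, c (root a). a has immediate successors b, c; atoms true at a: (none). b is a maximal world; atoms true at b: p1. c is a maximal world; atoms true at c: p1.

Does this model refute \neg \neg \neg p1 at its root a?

a \nVdash \neg \neg \neg p1 since a is accessible from a and a \Vdash \neg \neg p1.
a \Vdash \neg \neg p1: no world accessible from a forces \neg p1.
So the root a does not force \neg \neg \neg p1; the model is a countermodel.

Yes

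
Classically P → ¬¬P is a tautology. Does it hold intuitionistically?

Yes

This is double-negation introduction, which is intuitionistically derivable.
If a world forces P then every accessible world forces P (persistence), so none forces ¬P; hence ¬¬P.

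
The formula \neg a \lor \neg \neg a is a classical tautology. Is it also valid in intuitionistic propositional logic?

This is the weak law of excluded middle, which is not intuitionistically valid.
A Kripke countermodel: worlds u0, u1, u2; order generated by u0 \le u1, u0 \le u2; atoms true at each world — u0:{}; u1:{a}; u2:{}.
u0 \nVdash \neg a \lor \neg \neg a: neither disjunct is forced at u0.
u0 \nVdash \neg a since u1 is accessible from u0 and u1 \Vdash a.
So the root u0 does not force the formula.

No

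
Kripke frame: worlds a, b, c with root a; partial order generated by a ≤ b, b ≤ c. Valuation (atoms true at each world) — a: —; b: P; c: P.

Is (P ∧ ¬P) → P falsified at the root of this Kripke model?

No

a ⊩ (P ∧ ¬P) → P vacuously: no world accessible from a forces the antecedent P ∧ ¬P.
So the root a forces (P ∧ ¬P) → P; the model is not a countermodel.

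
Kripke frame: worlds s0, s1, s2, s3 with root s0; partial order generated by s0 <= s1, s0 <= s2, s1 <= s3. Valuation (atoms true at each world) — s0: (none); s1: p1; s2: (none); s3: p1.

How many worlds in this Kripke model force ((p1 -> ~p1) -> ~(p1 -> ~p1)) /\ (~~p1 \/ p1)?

2

s0: does not force it — s0 ||-/- ((p1 -> ~p1) -> ~(p1 -> ~p1)) /\ (~~p1 \/ p1) since s0 fails (p1 -> ~p1) -> ~(p1 -> ~p1).
s1: forces it.
s2: does not force it — s2 ||-/- ((p1 -> ~p1) -> ~(p1 -> ~p1)) /\ (~~p1 \/ p1) since s2 fails (p1 -> ~p1) -> ~(p1 -> ~p1).
s3: forces it.
Worlds forcing the formula: {s1, s3}.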